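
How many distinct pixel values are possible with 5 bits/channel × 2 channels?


Total bits = 5 bits/channel × 2 channels = 10 bits
Distinct pixel values = 2^10
= 1,024 pixel values


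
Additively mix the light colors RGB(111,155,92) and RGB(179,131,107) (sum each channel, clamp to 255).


Additive: each channel = min(255, C₁+C₂)
R: 111+179 = 290 → 255
G: 155+131 = 286 → 255
B: 92+107 = 199 → 199
= RGB(255, 255, 199)


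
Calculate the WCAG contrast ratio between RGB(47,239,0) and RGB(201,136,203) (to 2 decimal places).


Linearize each sRGB channel c=v/255: c/12.92 if c ≤ 0.04045 else ((c+0.055)/1.055)^2.4
L = 0.2126×R_lin + 0.7152×G_lin + 0.0722×B_lin
Color 1 (47,239,0):
  R=47: 47/255≈0.1843 > 0.04045 → ((0.1843+0.055)/1.055)^2.4 ≈ 0.02843
  G=239: 239/255≈0.9373 > 0.04045 → ((0.9373+0.055)/1.055)^2.4 ≈ 0.86316
  B=0: 0/255≈0.0000 ≤ 0.04045 → 0.0000/12.92 ≈ 0.00000
  L1 = 0.2126×0.02843 + 0.7152×0.86316 + 0.0722×0.00000 ≈ 0.62337
Color 2 (201,136,203):
  R=201: 201/255≈0.7882 > 0.04045 → ((0.7882+0.055)/1.055)^2.4 ≈ 0.58408
  G=136: 136/255≈0.5333 > 0.04045 → ((0.5333+0.055)/1.055)^2.4 ≈ 0.24620
  B=203: 203/255≈0.7961 > 0.04045 → ((0.7961+0.055)/1.055)^2.4 ≈ 0.59720
  L2 = 0.2126×0.58408 + 0.7152×0.24620 + 0.0722×0.59720 ≈ 0.34338
Lighter = 0.62337, Darker = 0.34338
Ratio = (L_lighter + 0.05) / (L_darker + 0.05)
Ratio = (0.62337 + 0.05) / (0.34338 + 0.05) = 0.67337 / 0.39338 ≈ 1.7118
Ratio ≈ 1.71:1


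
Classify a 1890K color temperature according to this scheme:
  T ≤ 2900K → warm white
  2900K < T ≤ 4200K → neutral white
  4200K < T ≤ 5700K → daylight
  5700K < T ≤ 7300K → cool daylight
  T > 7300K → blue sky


Temperature: 1890K
1890K ≤ 2900K → warm white
Classification: warm white


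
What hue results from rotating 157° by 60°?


New hue = (H + rotation) mod 360
New hue = (157 + 60) mod 360
= 217 mod 360
= 217°


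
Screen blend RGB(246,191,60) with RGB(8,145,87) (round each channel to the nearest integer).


Screen: C = 255 - (255-A)×(255-B)/255, rounded to nearest integer
R: 255 - (255-246)×(255-8)/255 = 255 - 2223/255 ≈ 255 - 8.718 = 246.282 → 246
G: 255 - (255-191)×(255-145)/255 = 255 - 7040/255 ≈ 255 - 27.608 = 227.392 → 227
B: 255 - (255-60)×(255-87)/255 = 255 - 32760/255 ≈ 255 - 128.471 = 126.529 → 127
= RGB(246, 227, 127)


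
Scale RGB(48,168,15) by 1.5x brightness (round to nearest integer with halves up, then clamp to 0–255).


Multiply each channel by 1.5, round half up, clamp to [0, 255]
R: 48×1.5 = 72
G: 168×1.5 = 252
B: 15×1.5 = 22.5 → round → 23
= RGB(72, 252, 23)


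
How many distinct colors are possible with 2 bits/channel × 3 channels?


Total bits = 2 bits/channel × 3 channels = 6 bits
Distinct colors = 2^6
= 64 colors


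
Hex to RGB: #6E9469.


6E → 110 (R)
94 → 148 (G)
69 → 105 (B)
= RGB(110, 148, 105)


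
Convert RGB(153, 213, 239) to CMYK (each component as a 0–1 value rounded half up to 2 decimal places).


R'=153/255≈0.6000, G'=213/255≈0.8353, B'=239/255≈0.9373
K = 1 - max(R',G',B') = 1 - 239/255 = 16/255 = 0.06274… → 0.06
(1-R'-K)/(1-K) simplifies to (max-R)/max with max = 239:
C = (239-153)/239 = 86/239 = 0.35983… → 0.36
M = (239-213)/239 = 26/239 = 0.10878… → 0.11
Y = (239-239)/239 = 0/239 = 0 → 0.00
= CMYK(0.36, 0.11, 0.00, 0.06)


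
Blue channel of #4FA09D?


Color: #4FA09D
R = 4F = 79
G = A0 = 160
B = 9D = 157
Blue = 157


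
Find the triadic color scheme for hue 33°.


Triadic: equally spaced at 120° intervals
H1 = 33°
H2 = (33 + 120) mod 360 = 153°
H3 = (33 + 240) mod 360 = 273°
Triadic = 33°, 153°, 273°


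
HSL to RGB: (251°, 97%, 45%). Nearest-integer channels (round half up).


H=251°, S=0.97, L=0.45
C = (1-|2L-1|)×S = (1-|-0.10|)×0.97 = 0.873
H' = H/60 = 251/60 ≈ 4.1833; X = C×(1-|H' mod 2 - 1|) = 0.16005
m = L - C/2 = 0.45 - 0.4365 = 0.0135
Sector ⌊H'⌋ = 4 → (R',G',B') = (0.16005, 0.0, 0.873)
RGB = ((R'+m)×255, (G'+m)×255, (B'+m)×255) = (44.25525, 3.4425, 226.0575)
Round half up → RGB(44, 3, 226)


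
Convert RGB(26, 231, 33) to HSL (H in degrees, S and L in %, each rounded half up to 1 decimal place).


Normalize: R'=26/255≈0.1020, G'=231/255≈0.9059, B'=33/255≈0.1294
Max=231/255, Min=26/255, Δ=Max-Min=205/255
L = (Max+Min)/2 = (231+26)/510 = 257/510 = 0.50392… → L = 50.4%
L > 0.5 → S = Δ/(2-Max-Min) = 205/(510-231-26) = 205/253 = 0.81027… → S = 81.0%
(the 1/255 factors cancel in S and H, so raw channel differences can be used)
Max is G' → H = 60 × ((B-R)/Δ + 2) = 60 × ((33-26)/205 + 2)
  7/205 + 2 = 0.0341… + 2 = 2.0341…
  H = 60 × 2.0341… = 122.048…° → H = 122.0°
= HSL(122.0°, 81.0%, 50.4%)


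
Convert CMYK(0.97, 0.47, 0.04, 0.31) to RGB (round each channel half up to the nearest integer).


R = 255 × (1-C) × (1-K) = 255 × 0.03 × 0.69 = 5.2785 → 5
G = 255 × (1-M) × (1-K) = 255 × 0.53 × 0.69 = 93.2535 → 93
B = 255 × (1-Y) × (1-K) = 255 × 0.96 × 0.69 = 168.912 → 169
= RGB(5, 93, 169)


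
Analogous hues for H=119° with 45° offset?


Base hue: 119°
Left analog: (119 - 45) mod 360 = 74°
Right analog: (119 + 45) mod 360 = 164°
Analogous hues = 74° and 164°


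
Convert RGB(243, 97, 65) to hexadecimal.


R = 243 → F3 (hex)
G = 97 → 61 (hex)
B = 65 → 41 (hex)
Hex = #F36141


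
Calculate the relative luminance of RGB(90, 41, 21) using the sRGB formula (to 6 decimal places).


Linearize each channel (sRGB transfer function): c = v/255; c_lin = c/12.92 if c ≤ 0.04045, else ((c+0.055)/1.055)^2.4
  R: 90/255 ≈ 0.352941 > 0.04045 → ((0.352941+0.055)/1.055)^2.4 ≈ 0.102242
  G: 41/255 ≈ 0.160784 > 0.04045 → ((0.160784+0.055)/1.055)^2.4 ≈ 0.022174
  B: 21/255 ≈ 0.082353 > 0.04045 → ((0.082353+0.055)/1.055)^2.4 ≈ 0.007499
R_lin = 0.102242, G_lin = 0.022174, B_lin = 0.007499
L = 0.2126×R + 0.7152×G + 0.0722×B
L = 0.2126×0.102242 + 0.7152×0.022174 + 0.0722×0.007499
L ≈ 0.038137


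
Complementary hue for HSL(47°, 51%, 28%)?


Complement = opposite side of color wheel = hue + 180°
H' = (47 + 180) mod 360 = 227°
S and L unchanged.
= HSL(227°, 51%, 28%)


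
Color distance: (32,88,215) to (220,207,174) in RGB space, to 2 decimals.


d = √[(R₁-R₂)² + (G₁-G₂)² + (B₁-B₂)²]
d = √[(32-220)² + (88-207)² + (215-174)²]
d = √[35344 + 14161 + 1681]
d = √51186
d ≈ 226.24


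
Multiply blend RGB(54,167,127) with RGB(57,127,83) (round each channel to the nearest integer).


Multiply: C = A×B/255, rounded to nearest integer
R: 54×57/255 = 3078/255 ≈ 12.071 → 12
G: 167×127/255 = 21209/255 ≈ 83.173 → 83
B: 127×83/255 = 10541/255 ≈ 41.337 → 41
= RGB(12, 83, 41)


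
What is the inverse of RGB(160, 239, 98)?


Invert: (255-R, 255-G, 255-B)
R: 255-160 = 95
G: 255-239 = 16
B: 255-98 = 157
= RGB(95, 16, 157)


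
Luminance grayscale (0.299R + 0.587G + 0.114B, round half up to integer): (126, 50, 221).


Gray = 0.299×R + 0.587×G + 0.114×B
Gray = 0.299×126 + 0.587×50 + 0.114×221
Gray = 37.674 + 29.350 + 25.194
Gray = 92.218 → round half up → 92
Gray = 92


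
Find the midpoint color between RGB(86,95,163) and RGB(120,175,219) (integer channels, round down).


Midpoint: each channel = ⌊(C₁+C₂)/2⌋
R: ⌊(86+120)/2⌋ = 103
G: ⌊(95+175)/2⌋ = 135
B: ⌊(163+219)/2⌋ = 191
= RGB(103, 135, 191)


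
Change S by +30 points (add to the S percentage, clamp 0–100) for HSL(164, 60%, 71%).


Original S = 60%
Adjustment = +30 percentage points
New S = 60 + (30) = 90
Clamp to [0, 100] → 90
= HSL(164°, 90%, 71%)


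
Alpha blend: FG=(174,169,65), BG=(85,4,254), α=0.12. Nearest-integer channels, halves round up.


C = α×F + (1-α)×B, with 1-α = 0.88
R: 0.12×174 + 0.88×85 = 20.88 + 74.80 = 95.68 → 96
G: 0.12×169 + 0.88×4 = 20.28 + 3.52 = 23.80 → 24
B: 0.12×65 + 0.88×254 = 7.80 + 223.52 = 231.32 → 231
= RGB(96, 24, 231)


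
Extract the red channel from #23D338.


Color: #23D338
R = 23 = 35
G = D3 = 211
B = 38 = 56
Red = 35


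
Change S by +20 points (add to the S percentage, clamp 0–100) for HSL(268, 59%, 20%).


Original S = 59%
Adjustment = +20 percentage points
New S = 59 + (20) = 79
Clamp to [0, 100] → 79
= HSL(268°, 79%, 20%)


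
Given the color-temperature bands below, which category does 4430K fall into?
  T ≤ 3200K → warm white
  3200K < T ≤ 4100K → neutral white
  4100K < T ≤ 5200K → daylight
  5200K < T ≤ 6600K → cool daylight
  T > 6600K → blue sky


Temperature: 4430K
4100K < 4430K ≤ 5200K → daylight
Classification: daylight


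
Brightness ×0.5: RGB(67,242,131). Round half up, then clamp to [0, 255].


Multiply each channel by 0.5, round half up, clamp to [0, 255]
R: 67×0.5 = 33.5 → round → 34
G: 242×0.5 = 121
B: 131×0.5 = 65.5 → round → 66
= RGB(34, 121, 66)


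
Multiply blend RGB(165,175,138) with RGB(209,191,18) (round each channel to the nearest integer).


Multiply: C = A×B/255, rounded to nearest integer
R: 165×209/255 = 34485/255 ≈ 135.235 → 135
G: 175×191/255 = 33425/255 ≈ 131.078 → 131
B: 138×18/255 = 2484/255 ≈ 9.741 → 10
= RGB(135, 131, 10)


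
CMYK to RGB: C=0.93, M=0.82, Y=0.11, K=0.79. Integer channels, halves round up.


R = 255 × (1-C) × (1-K) = 255 × 0.07 × 0.21 = 3.7485 → 4
G = 255 × (1-M) × (1-K) = 255 × 0.18 × 0.21 = 9.639 → 10
B = 255 × (1-Y) × (1-K) = 255 × 0.89 × 0.21 = 47.6595 → 48
= RGB(4, 10, 48)


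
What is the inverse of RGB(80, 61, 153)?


Invert: (255-R, 255-G, 255-B)
R: 255-80 = 175
G: 255-61 = 194
B: 255-153 = 102
= RGB(175, 194, 102)


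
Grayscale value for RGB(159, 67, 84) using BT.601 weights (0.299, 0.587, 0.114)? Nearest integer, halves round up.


Gray = 0.299×R + 0.587×G + 0.114×B
Gray = 0.299×159 + 0.587×67 + 0.114×84
Gray = 47.541 + 39.329 + 9.576
Gray = 96.446 → round half up → 96
Gray = 96


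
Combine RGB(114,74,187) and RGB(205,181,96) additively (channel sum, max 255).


Additive: each channel = min(255, C₁+C₂)
R: 114+205 = 319 → 255
G: 74+181 = 255 → 255
B: 187+96 = 283 → 255
= RGB(255, 255, 255)


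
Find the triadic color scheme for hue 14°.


Triadic: equally spaced at 120° intervals
H1 = 14°
H2 = (14 + 120) mod 360 = 134°
H3 = (14 + 240) mod 360 = 254°
Triadic = 14°, 134°, 254°


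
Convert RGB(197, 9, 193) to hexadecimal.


R = 197 → C5 (hex)
G = 9 → 09 (hex)
B = 193 → C1 (hex)
Hex = #C509C1


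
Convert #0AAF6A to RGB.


0A → 10 (R)
AF → 175 (G)
6A → 106 (B)
= RGB(10, 175, 106)


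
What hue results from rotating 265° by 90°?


New hue = (H + rotation) mod 360
New hue = (265 + 90) mod 360
= 355 mod 360
= 355°


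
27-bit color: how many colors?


Colors = 2^bits = 2^27
= 134,217,728 colors


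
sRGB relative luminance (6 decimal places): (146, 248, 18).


Linearize each channel (sRGB transfer function): c = v/255; c_lin = c/12.92 if c ≤ 0.04045, else ((c+0.055)/1.055)^2.4
  R: 146/255 ≈ 0.572549 > 0.04045 → ((0.572549+0.055)/1.055)^2.4 ≈ 0.287441
  G: 248/255 ≈ 0.972549 > 0.04045 → ((0.972549+0.055)/1.055)^2.4 ≈ 0.938686
  B: 18/255 ≈ 0.070588 > 0.04045 → ((0.070588+0.055)/1.055)^2.4 ≈ 0.006049
R_lin = 0.287441, G_lin = 0.938686, B_lin = 0.006049
L = 0.2126×R + 0.7152×G + 0.0722×B
L = 0.2126×0.287441 + 0.7152×0.938686 + 0.0722×0.006049
L ≈ 0.732895


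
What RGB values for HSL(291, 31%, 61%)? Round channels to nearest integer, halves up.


H=291°, S=0.31, L=0.61
C = (1-|2L-1|)×S = (1-|0.22|)×0.31 = 0.2418
H' = H/60 = 291/60 ≈ 4.8500; X = C×(1-|H' mod 2 - 1|) = 0.20553
m = L - C/2 = 0.61 - 0.1209 = 0.4891
Sector ⌊H'⌋ = 4 → (R',G',B') = (0.20553, 0.0, 0.2418)
RGB = ((R'+m)×255, (G'+m)×255, (B'+m)×255) = (177.13065, 124.7205, 186.3795)
Round half up → RGB(177, 125, 186)


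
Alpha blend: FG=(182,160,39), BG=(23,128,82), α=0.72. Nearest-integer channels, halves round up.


C = α×F + (1-α)×B, with 1-α = 0.28
R: 0.72×182 + 0.28×23 = 131.04 + 6.44 = 137.48 → 137
G: 0.72×160 + 0.28×128 = 115.20 + 35.84 = 151.04 → 151
B: 0.72×39 + 0.28×82 = 28.08 + 22.96 = 51.04 → 51
= RGB(137, 151, 51)


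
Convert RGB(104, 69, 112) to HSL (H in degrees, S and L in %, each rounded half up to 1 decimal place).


Normalize: R'=104/255≈0.4078, G'=69/255≈0.2706, B'=112/255≈0.4392
Max=112/255, Min=69/255, Δ=Max-Min=43/255
L = (Max+Min)/2 = (112+69)/510 = 181/510 = 0.35490… → L = 35.5%
L ≤ 0.5 → S = Δ/(Max+Min) = 43/(112+69) = 43/181 = 0.23756… → S = 23.8%
(the 1/255 factors cancel in S and H, so raw channel differences can be used)
Max is B' → H = 60 × ((R-G)/Δ + 4) = 60 × ((104-69)/43 + 4)
  35/43 + 4 = 0.8139… + 4 = 4.8139…
  H = 60 × 4.8139… = 288.837…° → H = 288.8°
= HSL(288.8°, 23.8%, 35.5%)


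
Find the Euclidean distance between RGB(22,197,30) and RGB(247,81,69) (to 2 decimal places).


d = √[(R₁-R₂)² + (G₁-G₂)² + (B₁-B₂)²]
d = √[(22-247)² + (197-81)² + (30-69)²]
d = √[50625 + 13456 + 1521]
d = √65602
d ≈ 256.13


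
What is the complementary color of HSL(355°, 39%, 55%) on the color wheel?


Complement = opposite side of color wheel = hue + 180°
H' = (355 + 180) mod 360 = 175°
S and L unchanged.
= HSL(175°, 39%, 55%)


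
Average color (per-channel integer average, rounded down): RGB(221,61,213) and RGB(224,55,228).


Midpoint: each channel = ⌊(C₁+C₂)/2⌋
R: ⌊(221+224)/2⌋ = 222
G: ⌊(61+55)/2⌋ = 58
B: ⌊(213+228)/2⌋ = 220
= RGB(222, 58, 220)


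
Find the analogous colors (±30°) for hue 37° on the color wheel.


Base hue: 37°
Left analog: (37 - 30) mod 360 = 7°
Right analog: (37 + 30) mod 360 = 67°
Analogous hues = 7° and 67°


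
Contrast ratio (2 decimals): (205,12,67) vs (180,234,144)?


Linearize each sRGB channel c=v/255: c/12.92 if c ≤ 0.04045 else ((c+0.055)/1.055)^2.4
L = 0.2126×R_lin + 0.7152×G_lin + 0.0722×B_lin
Color 1 (205,12,67):
  R=205: 205/255≈0.8039 > 0.04045 → ((0.8039+0.055)/1.055)^2.4 ≈ 0.61050
  G=12: 12/255≈0.0471 > 0.04045 → ((0.0471+0.055)/1.055)^2.4 ≈ 0.00368
  B=67: 67/255≈0.2627 > 0.04045 → ((0.2627+0.055)/1.055)^2.4 ≈ 0.05613
  L1 = 0.2126×0.61050 + 0.7152×0.00368 + 0.0722×0.05613 ≈ 0.13647
Color 2 (180,234,144):
  R=180: 180/255≈0.7059 > 0.04045 → ((0.7059+0.055)/1.055)^2.4 ≈ 0.45641
  G=234: 234/255≈0.9176 > 0.04045 → ((0.9176+0.055)/1.055)^2.4 ≈ 0.82279
  B=144: 144/255≈0.5647 > 0.04045 → ((0.5647+0.055)/1.055)^2.4 ≈ 0.27889
  L2 = 0.2126×0.45641 + 0.7152×0.82279 + 0.0722×0.27889 ≈ 0.70563
Lighter = 0.70563, Darker = 0.13647
Ratio = (L_lighter + 0.05) / (L_darker + 0.05)
Ratio = (0.70563 + 0.05) / (0.13647 + 0.05) = 0.75563 / 0.18647 ≈ 4.0522
Ratio ≈ 4.05:1


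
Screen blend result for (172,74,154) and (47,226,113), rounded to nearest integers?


Screen: C = 255 - (255-A)×(255-B)/255, rounded to nearest integer
R: 255 - (255-172)×(255-47)/255 = 255 - 17264/255 ≈ 255 - 67.702 = 187.298 → 187
G: 255 - (255-74)×(255-226)/255 = 255 - 5249/255 ≈ 255 - 20.584 = 234.416 → 234
B: 255 - (255-154)×(255-113)/255 = 255 - 14342/255 ≈ 255 - 56.243 = 198.757 → 199
= RGB(187, 234, 199)


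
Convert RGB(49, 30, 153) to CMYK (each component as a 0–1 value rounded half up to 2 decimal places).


R'=49/255≈0.1922, G'=30/255≈0.1176, B'=153/255≈0.6000
K = 1 - max(R',G',B') = 1 - 153/255 = 102/255 = 0.4 → 0.40
(1-R'-K)/(1-K) simplifies to (max-R)/max with max = 153:
C = (153-49)/153 = 104/153 = 0.67973… → 0.68
M = (153-30)/153 = 123/153 = 0.80392… → 0.80
Y = (153-153)/153 = 0/153 = 0 → 0.00
= CMYK(0.68, 0.80, 0.00, 0.40)


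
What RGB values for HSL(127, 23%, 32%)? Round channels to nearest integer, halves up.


H=127°, S=0.23, L=0.32
C = (1-|2L-1|)×S = (1-|-0.36|)×0.23 = 0.1472
H' = H/60 = 127/60 ≈ 2.1167; X = C×(1-|H' mod 2 - 1|) ≈ 0.0172
m = L - C/2 = 0.32 - 0.0736 = 0.2464
Sector ⌊H'⌋ = 2 → (R',G',B') = (0.0, 0.1472, ≈0.0172)
RGB = ((R'+m)×255, (G'+m)×255, (B'+m)×255) = (62.832, 100.368, 67.2112)
Round half up → RGB(63, 100, 67)


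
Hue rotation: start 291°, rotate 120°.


New hue = (H + rotation) mod 360
New hue = (291 + 120) mod 360
= 411 mod 360
= 51°


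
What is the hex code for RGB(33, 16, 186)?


R = 33 → 21 (hex)
G = 16 → 10 (hex)
B = 186 → BA (hex)
Hex = #2110BA


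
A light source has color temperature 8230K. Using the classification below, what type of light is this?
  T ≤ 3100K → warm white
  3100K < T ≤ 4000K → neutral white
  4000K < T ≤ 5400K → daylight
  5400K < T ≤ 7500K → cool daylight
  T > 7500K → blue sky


Temperature: 8230K
8230K > 7500K → blue sky
Classification: blue sky


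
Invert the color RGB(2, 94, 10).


Invert: (255-R, 255-G, 255-B)
R: 255-2 = 253
G: 255-94 = 161
B: 255-10 = 245
= RGB(253, 161, 245)


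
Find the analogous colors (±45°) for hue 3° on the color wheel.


Base hue: 3°
Left analog: (3 - 45) mod 360 = 318°
Right analog: (3 + 45) mod 360 = 48°
Analogous hues = 318° and 48°


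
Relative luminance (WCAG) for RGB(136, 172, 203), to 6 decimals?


Linearize each channel (sRGB transfer function): c = v/255; c_lin = c/12.92 if c ≤ 0.04045, else ((c+0.055)/1.055)^2.4
  R: 136/255 ≈ 0.533333 > 0.04045 → ((0.533333+0.055)/1.055)^2.4 ≈ 0.246201
  G: 172/255 ≈ 0.674510 > 0.04045 → ((0.674510+0.055)/1.055)^2.4 ≈ 0.412543
  B: 203/255 ≈ 0.796078 > 0.04045 → ((0.796078+0.055)/1.055)^2.4 ≈ 0.597202
R_lin = 0.246201, G_lin = 0.412543, B_lin = 0.597202
L = 0.2126×R + 0.7152×G + 0.0722×B
L = 0.2126×0.246201 + 0.7152×0.412543 + 0.0722×0.597202
L ≈ 0.390511


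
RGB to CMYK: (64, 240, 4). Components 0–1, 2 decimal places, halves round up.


R'=64/255≈0.2510, G'=240/255≈0.9412, B'=4/255≈0.0157
K = 1 - max(R',G',B') = 1 - 240/255 = 15/255 = 0.05882… → 0.06
(1-R'-K)/(1-K) simplifies to (max-R)/max with max = 240:
C = (240-64)/240 = 176/240 = 0.73333… → 0.73
M = (240-240)/240 = 0/240 = 0 → 0.00
Y = (240-4)/240 = 236/240 = 0.98333… → 0.98
= CMYK(0.73, 0.00, 0.98, 0.06)


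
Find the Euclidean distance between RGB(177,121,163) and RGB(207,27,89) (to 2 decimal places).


d = √[(R₁-R₂)² + (G₁-G₂)² + (B₁-B₂)²]
d = √[(177-207)² + (121-27)² + (163-89)²]
d = √[900 + 8836 + 5476]
d = √15212
d ≈ 123.34


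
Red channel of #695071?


Color: #695071
R = 69 = 105
G = 50 = 80
B = 71 = 113
Red = 105


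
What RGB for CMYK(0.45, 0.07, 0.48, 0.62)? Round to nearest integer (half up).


R = 255 × (1-C) × (1-K) = 255 × 0.55 × 0.38 = 53.295 → 53
G = 255 × (1-M) × (1-K) = 255 × 0.93 × 0.38 = 90.117 → 90
B = 255 × (1-Y) × (1-K) = 255 × 0.52 × 0.38 = 50.388 → 50
= RGB(53, 90, 50)


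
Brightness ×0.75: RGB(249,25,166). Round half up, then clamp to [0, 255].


Multiply each channel by 0.75, round half up, clamp to [0, 255]
R: 249×0.75 = 186.75 → round → 187
G: 25×0.75 = 18.75 → round → 19
B: 166×0.75 = 124.5 → round → 125
= RGB(187, 19, 125)


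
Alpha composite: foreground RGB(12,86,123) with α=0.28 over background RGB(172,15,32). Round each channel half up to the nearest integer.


C = α×F + (1-α)×B, with 1-α = 0.72
R: 0.28×12 + 0.72×172 = 3.36 + 123.84 = 127.20 → 127
G: 0.28×86 + 0.72×15 = 24.08 + 10.80 = 34.88 → 35
B: 0.28×123 + 0.72×32 = 34.44 + 23.04 = 57.48 → 57
= RGB(127, 35, 57)


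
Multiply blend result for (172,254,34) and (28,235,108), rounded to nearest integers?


Multiply: C = A×B/255, rounded to nearest integer
R: 172×28/255 = 4816/255 ≈ 18.886 → 19
G: 254×235/255 = 59690/255 ≈ 234.078 → 234
B: 34×108/255 = 3672/255 ≈ 14.400 → 14
= RGB(19, 234, 14)


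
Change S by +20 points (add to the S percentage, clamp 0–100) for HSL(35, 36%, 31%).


Original S = 36%
Adjustment = +20 percentage points
New S = 36 + (20) = 56
Clamp to [0, 100] → 56
= HSL(35°, 56%, 31%)


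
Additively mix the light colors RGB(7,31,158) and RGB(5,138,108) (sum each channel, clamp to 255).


Additive: each channel = min(255, C₁+C₂)
R: 7+5 = 12 → 12
G: 31+138 = 169 → 169
B: 158+108 = 266 → 255
= RGB(12, 169, 255)


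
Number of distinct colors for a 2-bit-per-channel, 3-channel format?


Total bits = 2 bits/channel × 3 channels = 6 bits
Distinct colors = 2^6
= 64 colors


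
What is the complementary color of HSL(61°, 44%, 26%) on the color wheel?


Complement = opposite side of color wheel = hue + 180°
H' = (61 + 180) mod 360 = 241°
S and L unchanged.
= HSL(241°, 44%, 26%)


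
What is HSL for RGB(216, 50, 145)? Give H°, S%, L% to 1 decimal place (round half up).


Normalize: R'=216/255≈0.8471, G'=50/255≈0.1961, B'=145/255≈0.5686
Max=216/255, Min=50/255, Δ=Max-Min=166/255
L = (Max+Min)/2 = (216+50)/510 = 266/510 = 0.52156… → L = 52.2%
L > 0.5 → S = Δ/(2-Max-Min) = 166/(510-216-50) = 166/244 = 0.68032… → S = 68.0%
(the 1/255 factors cancel in S and H, so raw channel differences can be used)
Max is R' → H = 60 × (((G-B)/Δ) mod 6) = 60 × (((50-145)/166) mod 6)
  (-95)/166 = -0.5722…; negative, so add 6 → 5.4277…
  H = 60 × 5.4277… = 325.662…° → H = 325.7°
= HSL(325.7°, 68.0%, 52.2%)


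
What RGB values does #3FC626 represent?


3F → 63 (R)
C6 → 198 (G)
26 → 38 (B)
= RGB(63, 198, 38)


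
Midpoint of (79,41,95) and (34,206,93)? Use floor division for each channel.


Midpoint: each channel = ⌊(C₁+C₂)/2⌋
R: ⌊(79+34)/2⌋ = 56
G: ⌊(41+206)/2⌋ = 123
B: ⌊(95+93)/2⌋ = 94
= RGB(56, 123, 94)


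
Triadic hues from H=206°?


Triadic: equally spaced at 120° intervals
H1 = 206°
H2 = (206 + 120) mod 360 = 326°
H3 = (206 + 240) mod 360 = 86°
Triadic = 206°, 326°, 86°


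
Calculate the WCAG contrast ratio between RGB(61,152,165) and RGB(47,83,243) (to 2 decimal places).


Linearize each sRGB channel c=v/255: c/12.92 if c ≤ 0.04045 else ((c+0.055)/1.055)^2.4
L = 0.2126×R_lin + 0.7152×G_lin + 0.0722×B_lin
Color 1 (61,152,165):
  R=61: 61/255≈0.2392 > 0.04045 → ((0.2392+0.055)/1.055)^2.4 ≈ 0.04667
  G=152: 152/255≈0.5961 > 0.04045 → ((0.5961+0.055)/1.055)^2.4 ≈ 0.31399
  B=165: 165/255≈0.6471 > 0.04045 → ((0.6471+0.055)/1.055)^2.4 ≈ 0.37626
  L1 = 0.2126×0.04667 + 0.7152×0.31399 + 0.0722×0.37626 ≈ 0.26165
Color 2 (47,83,243):
  R=47: 47/255≈0.1843 > 0.04045 → ((0.1843+0.055)/1.055)^2.4 ≈ 0.02843
  G=83: 83/255≈0.3255 > 0.04045 → ((0.3255+0.055)/1.055)^2.4 ≈ 0.08650
  B=243: 243/255≈0.9529 > 0.04045 → ((0.9529+0.055)/1.055)^2.4 ≈ 0.89627
  L2 = 0.2126×0.02843 + 0.7152×0.08650 + 0.0722×0.89627 ≈ 0.13262
Lighter = 0.26165, Darker = 0.13262
Ratio = (L_lighter + 0.05) / (L_darker + 0.05)
Ratio = (0.26165 + 0.05) / (0.13262 + 0.05) = 0.31165 / 0.18262 ≈ 1.7066
Ratio ≈ 1.71:1


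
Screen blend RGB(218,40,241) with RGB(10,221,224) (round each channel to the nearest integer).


Screen: C = 255 - (255-A)×(255-B)/255, rounded to nearest integer
R: 255 - (255-218)×(255-10)/255 = 255 - 9065/255 ≈ 255 - 35.549 = 219.451 → 219
G: 255 - (255-40)×(255-221)/255 = 255 - 7310/255 ≈ 255 - 28.667 = 226.333 → 226
B: 255 - (255-241)×(255-224)/255 = 255 - 434/255 ≈ 255 - 1.702 = 253.298 → 253
= RGB(219, 226, 253)


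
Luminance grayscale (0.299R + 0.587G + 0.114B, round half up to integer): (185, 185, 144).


Gray = 0.299×R + 0.587×G + 0.114×B
Gray = 0.299×185 + 0.587×185 + 0.114×144
Gray = 55.315 + 108.595 + 16.416
Gray = 180.326 → round half up → 180
Gray = 180


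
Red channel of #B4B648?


Color: #B4B648
R = B4 = 180
G = B6 = 182
B = 48 = 72
Red = 180


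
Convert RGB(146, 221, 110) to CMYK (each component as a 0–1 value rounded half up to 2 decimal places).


R'=146/255≈0.5725, G'=221/255≈0.8667, B'=110/255≈0.4314
K = 1 - max(R',G',B') = 1 - 221/255 = 34/255 = 0.13333… → 0.13
(1-R'-K)/(1-K) simplifies to (max-R)/max with max = 221:
C = (221-146)/221 = 75/221 = 0.33936… → 0.34
M = (221-221)/221 = 0/221 = 0 → 0.00
Y = (221-110)/221 = 111/221 = 0.50226… → 0.50
= CMYK(0.34, 0.00, 0.50, 0.13)


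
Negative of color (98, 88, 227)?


Invert: (255-R, 255-G, 255-B)
R: 255-98 = 157
G: 255-88 = 167
B: 255-227 = 28
= RGB(157, 167, 28)


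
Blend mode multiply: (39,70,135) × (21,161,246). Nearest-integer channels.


Multiply: C = A×B/255, rounded to nearest integer
R: 39×21/255 = 819/255 ≈ 3.212 → 3
G: 70×161/255 = 11270/255 ≈ 44.196 → 44
B: 135×246/255 = 33210/255 ≈ 130.235 → 130
= RGB(3, 44, 130)


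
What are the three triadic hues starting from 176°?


Triadic: equally spaced at 120° intervals
H1 = 176°
H2 = (176 + 120) mod 360 = 296°
H3 = (176 + 240) mod 360 = 56°
Triadic = 176°, 296°, 56°


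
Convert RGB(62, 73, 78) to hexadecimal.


R = 62 → 3E (hex)
G = 73 → 49 (hex)
B = 78 → 4E (hex)
Hex = #3E494E


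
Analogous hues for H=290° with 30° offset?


Base hue: 290°
Left analog: (290 - 30) mod 360 = 260°
Right analog: (290 + 30) mod 360 = 320°
Analogous hues = 260° and 320°


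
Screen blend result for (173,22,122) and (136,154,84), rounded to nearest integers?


Screen: C = 255 - (255-A)×(255-B)/255, rounded to nearest integer
R: 255 - (255-173)×(255-136)/255 = 255 - 9758/255 ≈ 255 - 38.267 = 216.733 → 217
G: 255 - (255-22)×(255-154)/255 = 255 - 23533/255 ≈ 255 - 92.286 = 162.714 → 163
B: 255 - (255-122)×(255-84)/255 = 255 - 22743/255 ≈ 255 - 89.188 = 165.812 → 166
= RGB(217, 163, 166)


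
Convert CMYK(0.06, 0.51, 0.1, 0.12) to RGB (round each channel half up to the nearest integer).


R = 255 × (1-C) × (1-K) = 255 × 0.94 × 0.88 = 210.936 → 211
G = 255 × (1-M) × (1-K) = 255 × 0.49 × 0.88 = 109.956 → 110
B = 255 × (1-Y) × (1-K) = 255 × 0.90 × 0.88 = 201.96 → 202
= RGB(211, 110, 202)


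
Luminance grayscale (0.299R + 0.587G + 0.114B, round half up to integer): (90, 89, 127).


Gray = 0.299×R + 0.587×G + 0.114×B
Gray = 0.299×90 + 0.587×89 + 0.114×127
Gray = 26.910 + 52.243 + 14.478
Gray = 93.631 → round half up → 94
Gray = 94


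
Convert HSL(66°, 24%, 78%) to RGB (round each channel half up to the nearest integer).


H=66°, S=0.24, L=0.78
C = (1-|2L-1|)×S = (1-|0.56|)×0.24 = 0.1056
H' = H/60 = 66/60 ≈ 1.1000; X = C×(1-|H' mod 2 - 1|) = 0.09504
m = L - C/2 = 0.78 - 0.0528 = 0.7272
Sector ⌊H'⌋ = 1 → (R',G',B') = (0.09504, 0.1056, 0.0)
RGB = ((R'+m)×255, (G'+m)×255, (B'+m)×255) = (209.6712, 212.364, 185.436)
Round half up → RGB(210, 212, 185)


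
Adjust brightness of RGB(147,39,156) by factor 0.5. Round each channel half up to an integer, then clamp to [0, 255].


Multiply each channel by 0.5, round half up, clamp to [0, 255]
R: 147×0.5 = 73.5 → round → 74
G: 39×0.5 = 19.5 → round → 20
B: 156×0.5 = 78
= RGB(74, 20, 78)


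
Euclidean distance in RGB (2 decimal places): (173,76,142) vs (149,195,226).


d = √[(R₁-R₂)² + (G₁-G₂)² + (B₁-B₂)²]
d = √[(173-149)² + (76-195)² + (142-226)²]
d = √[576 + 14161 + 7056]
d = √21793
d ≈ 147.62


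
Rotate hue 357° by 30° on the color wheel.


New hue = (H + rotation) mod 360
New hue = (357 + 30) mod 360
= 387 mod 360
= 27°


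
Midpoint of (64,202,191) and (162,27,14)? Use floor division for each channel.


Midpoint: each channel = ⌊(C₁+C₂)/2⌋
R: ⌊(64+162)/2⌋ = 113
G: ⌊(202+27)/2⌋ = 114
B: ⌊(191+14)/2⌋ = 102
= RGB(113, 114, 102)


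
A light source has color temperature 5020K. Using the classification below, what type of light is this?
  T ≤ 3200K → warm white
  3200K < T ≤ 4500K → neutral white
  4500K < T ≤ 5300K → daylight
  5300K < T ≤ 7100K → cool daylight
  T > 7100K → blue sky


Temperature: 5020K
4500K < 5020K ≤ 5300K → daylight
Classification: daylight


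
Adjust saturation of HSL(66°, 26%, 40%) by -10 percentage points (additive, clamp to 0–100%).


Original S = 26%
Adjustment = -10 percentage points
New S = 26 + (-10) = 16
Clamp to [0, 100] → 16
= HSL(66°, 16%, 40%)


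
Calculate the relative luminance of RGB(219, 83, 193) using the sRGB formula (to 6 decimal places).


Linearize each channel (sRGB transfer function): c = v/255; c_lin = c/12.92 if c ≤ 0.04045, else ((c+0.055)/1.055)^2.4
  R: 219/255 ≈ 0.858824 > 0.04045 → ((0.858824+0.055)/1.055)^2.4 ≈ 0.708376
  G: 83/255 ≈ 0.325490 > 0.04045 → ((0.325490+0.055)/1.055)^2.4 ≈ 0.086500
  B: 193/255 ≈ 0.756863 > 0.04045 → ((0.756863+0.055)/1.055)^2.4 ≈ 0.533276
R_lin = 0.708376, G_lin = 0.086500, B_lin = 0.533276
L = 0.2126×R + 0.7152×G + 0.0722×B
L = 0.2126×0.708376 + 0.7152×0.086500 + 0.0722×0.533276
L ≈ 0.250968


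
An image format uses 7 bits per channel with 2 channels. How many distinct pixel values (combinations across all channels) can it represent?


Total bits = 7 bits/channel × 2 channels = 14 bits
Distinct pixel values = 2^14
= 16,384 pixel values


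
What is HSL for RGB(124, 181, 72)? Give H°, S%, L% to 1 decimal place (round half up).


Normalize: R'=124/255≈0.4863, G'=181/255≈0.7098, B'=72/255≈0.2824
Max=181/255, Min=72/255, Δ=Max-Min=109/255
L = (Max+Min)/2 = (181+72)/510 = 253/510 = 0.49607… → L = 49.6%
L ≤ 0.5 → S = Δ/(Max+Min) = 109/(181+72) = 109/253 = 0.43083… → S = 43.1%
(the 1/255 factors cancel in S and H, so raw channel differences can be used)
Max is G' → H = 60 × ((B-R)/Δ + 2) = 60 × ((72-124)/109 + 2)
  -52/109 + 2 = -0.4770… + 2 = 1.5229…
  H = 60 × 1.5229… = 91.376…° → H = 91.4°
= HSL(91.4°, 43.1%, 49.6%)


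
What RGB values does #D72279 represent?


D7 → 215 (R)
22 → 34 (G)
79 → 121 (B)
= RGB(215, 34, 121)


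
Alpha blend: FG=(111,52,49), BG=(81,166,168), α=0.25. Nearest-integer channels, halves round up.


C = α×F + (1-α)×B, with 1-α = 0.75
R: 0.25×111 + 0.75×81 = 27.75 + 60.75 = 88.50 → 89
G: 0.25×52 + 0.75×166 = 13.00 + 124.50 = 137.50 → 138
B: 0.25×49 + 0.75×168 = 12.25 + 126.00 = 138.25 → 138
= RGB(89, 138, 138)


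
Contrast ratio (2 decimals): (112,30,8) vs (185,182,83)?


Linearize each sRGB channel c=v/255: c/12.92 if c ≤ 0.04045 else ((c+0.055)/1.055)^2.4
L = 0.2126×R_lin + 0.7152×G_lin + 0.0722×B_lin
Color 1 (112,30,8):
  R=112: 112/255≈0.4392 > 0.04045 → ((0.4392+0.055)/1.055)^2.4 ≈ 0.16203
  G=30: 30/255≈0.1176 > 0.04045 → ((0.1176+0.055)/1.055)^2.4 ≈ 0.01298
  B=8: 8/255≈0.0314 ≤ 0.04045 → 0.0314/12.92 ≈ 0.00243
  L1 = 0.2126×0.16203 + 0.7152×0.01298 + 0.0722×0.00243 ≈ 0.04391
Color 2 (185,182,83):
  R=185: 185/255≈0.7255 > 0.04045 → ((0.7255+0.055)/1.055)^2.4 ≈ 0.48515
  G=182: 182/255≈0.7137 > 0.04045 → ((0.7137+0.055)/1.055)^2.4 ≈ 0.46778
  B=83: 83/255≈0.3255 > 0.04045 → ((0.3255+0.055)/1.055)^2.4 ≈ 0.08650
  L2 = 0.2126×0.48515 + 0.7152×0.46778 + 0.0722×0.08650 ≈ 0.44395
Lighter = 0.44395, Darker = 0.04391
Ratio = (L_lighter + 0.05) / (L_darker + 0.05)
Ratio = (0.44395 + 0.05) / (0.04391 + 0.05) = 0.49395 / 0.09391 ≈ 5.2599
Ratio ≈ 5.26:1


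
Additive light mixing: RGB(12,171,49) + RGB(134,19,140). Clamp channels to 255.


Additive: each channel = min(255, C₁+C₂)
R: 12+134 = 146 → 146
G: 171+19 = 190 → 190
B: 49+140 = 189 → 189
= RGB(146, 190, 189)


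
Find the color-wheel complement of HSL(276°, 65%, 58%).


Complement = opposite side of color wheel = hue + 180°
H' = (276 + 180) mod 360 = 96°
S and L unchanged.
= HSL(96°, 65%, 58%)


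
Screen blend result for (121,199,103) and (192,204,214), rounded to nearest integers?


Screen: C = 255 - (255-A)×(255-B)/255, rounded to nearest integer
R: 255 - (255-121)×(255-192)/255 = 255 - 8442/255 ≈ 255 - 33.106 = 221.894 → 222
G: 255 - (255-199)×(255-204)/255 = 255 - 2856/255 ≈ 255 - 11.200 = 243.800 → 244
B: 255 - (255-103)×(255-214)/255 = 255 - 6232/255 ≈ 255 - 24.439 = 230.561 → 231
= RGB(222, 244, 231)


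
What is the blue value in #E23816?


Color: #E23816
R = E2 = 226
G = 38 = 56
B = 16 = 22
Blue = 22


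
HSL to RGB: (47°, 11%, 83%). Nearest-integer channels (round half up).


H=47°, S=0.11, L=0.83
C = (1-|2L-1|)×S = (1-|0.66|)×0.11 = 0.0374
H' = H/60 = 47/60 ≈ 0.7833; X = C×(1-|H' mod 2 - 1|) ≈ 0.0293
m = L - C/2 = 0.83 - 0.0187 = 0.8113
Sector ⌊H'⌋ = 0 → (R',G',B') = (0.0374, ≈0.0293, 0.0)
RGB = ((R'+m)×255, (G'+m)×255, (B'+m)×255) = (216.4185, 214.35215, 206.8815)
Round half up → RGB(216, 214, 207)


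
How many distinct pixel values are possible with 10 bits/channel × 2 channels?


Total bits = 10 bits/channel × 2 channels = 20 bits
Distinct pixel values = 2^20
= 1,048,576 pixel values


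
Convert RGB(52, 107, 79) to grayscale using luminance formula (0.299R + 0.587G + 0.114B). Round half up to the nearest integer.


Gray = 0.299×R + 0.587×G + 0.114×B
Gray = 0.299×52 + 0.587×107 + 0.114×79
Gray = 15.548 + 62.809 + 9.006
Gray = 87.363 → round half up → 87
Gray = 87


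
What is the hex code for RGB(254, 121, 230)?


R = 254 → FE (hex)
G = 121 → 79 (hex)
B = 230 → E6 (hex)
Hex = #FE79E6


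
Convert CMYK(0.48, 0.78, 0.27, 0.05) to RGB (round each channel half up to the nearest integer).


R = 255 × (1-C) × (1-K) = 255 × 0.52 × 0.95 = 125.97 → 126
G = 255 × (1-M) × (1-K) = 255 × 0.22 × 0.95 = 53.295 → 53
B = 255 × (1-Y) × (1-K) = 255 × 0.73 × 0.95 = 176.8425 → 177
= RGB(126, 53, 177)


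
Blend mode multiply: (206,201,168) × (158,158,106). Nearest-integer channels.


Multiply: C = A×B/255, rounded to nearest integer
R: 206×158/255 = 32548/255 ≈ 127.639 → 128
G: 201×158/255 = 31758/255 ≈ 124.541 → 125
B: 168×106/255 = 17808/255 ≈ 69.835 → 70
= RGB(128, 125, 70)


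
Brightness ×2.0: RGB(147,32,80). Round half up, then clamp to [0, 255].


Multiply each channel by 2.0, round half up, clamp to [0, 255]
R: 147×2.0 = 294 → clamp → 255
G: 32×2.0 = 64
B: 80×2.0 = 160
= RGB(255, 64, 160)


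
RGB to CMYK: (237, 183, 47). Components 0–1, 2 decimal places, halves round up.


R'=237/255≈0.9294, G'=183/255≈0.7176, B'=47/255≈0.1843
K = 1 - max(R',G',B') = 1 - 237/255 = 18/255 = 0.07058… → 0.07
(1-R'-K)/(1-K) simplifies to (max-R)/max with max = 237:
C = (237-237)/237 = 0/237 = 0 → 0.00
M = (237-183)/237 = 54/237 = 0.22784… → 0.23
Y = (237-47)/237 = 190/237 = 0.80168… → 0.80
= CMYK(0.00, 0.23, 0.80, 0.07)


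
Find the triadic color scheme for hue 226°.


Triadic: equally spaced at 120° intervals
H1 = 226°
H2 = (226 + 120) mod 360 = 346°
H3 = (226 + 240) mod 360 = 106°
Triadic = 226°, 346°, 106°


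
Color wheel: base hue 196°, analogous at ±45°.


Base hue: 196°
Left analog: (196 - 45) mod 360 = 151°
Right analog: (196 + 45) mod 360 = 241°
Analogous hues = 151° and 241°


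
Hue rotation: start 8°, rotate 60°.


New hue = (H + rotation) mod 360
New hue = (8 + 60) mod 360
= 68 mod 360
= 68°


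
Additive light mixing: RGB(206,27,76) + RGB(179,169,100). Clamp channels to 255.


Additive: each channel = min(255, C₁+C₂)
R: 206+179 = 385 → 255
G: 27+169 = 196 → 196
B: 76+100 = 176 → 176
= RGB(255, 196, 176)


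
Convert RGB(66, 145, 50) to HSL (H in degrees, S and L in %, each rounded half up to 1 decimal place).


Normalize: R'=66/255≈0.2588, G'=145/255≈0.5686, B'=50/255≈0.1961
Max=145/255, Min=50/255, Δ=Max-Min=95/255
L = (Max+Min)/2 = (145+50)/510 = 195/510 = 0.38235… → L = 38.2%
L ≤ 0.5 → S = Δ/(Max+Min) = 95/(145+50) = 95/195 = 0.48717… → S = 48.7%
(the 1/255 factors cancel in S and H, so raw channel differences can be used)
Max is G' → H = 60 × ((B-R)/Δ + 2) = 60 × ((50-66)/95 + 2)
  -16/95 + 2 = -0.1684… + 2 = 1.8315…
  H = 60 × 1.8315… = 109.894…° → H = 109.9°
= HSL(109.9°, 48.7%, 38.2%)


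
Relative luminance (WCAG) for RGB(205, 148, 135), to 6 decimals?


Linearize each channel (sRGB transfer function): c = v/255; c_lin = c/12.92 if c ≤ 0.04045, else ((c+0.055)/1.055)^2.4
  R: 205/255 ≈ 0.803922 > 0.04045 → ((0.803922+0.055)/1.055)^2.4 ≈ 0.610496
  G: 148/255 ≈ 0.580392 > 0.04045 → ((0.580392+0.055)/1.055)^2.4 ≈ 0.296138
  B: 135/255 ≈ 0.529412 > 0.04045 → ((0.529412+0.055)/1.055)^2.4 ≈ 0.242281
R_lin = 0.610496, G_lin = 0.296138, B_lin = 0.242281
L = 0.2126×R + 0.7152×G + 0.0722×B
L = 0.2126×0.610496 + 0.7152×0.296138 + 0.0722×0.242281
L ≈ 0.359082


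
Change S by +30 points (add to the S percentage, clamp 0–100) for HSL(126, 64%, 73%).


Original S = 64%
Adjustment = +30 percentage points
New S = 64 + (30) = 94
Clamp to [0, 100] → 94
= HSL(126°, 94%, 73%)


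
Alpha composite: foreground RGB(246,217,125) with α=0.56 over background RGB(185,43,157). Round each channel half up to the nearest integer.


C = α×F + (1-α)×B, with 1-α = 0.44
R: 0.56×246 + 0.44×185 = 137.76 + 81.40 = 219.16 → 219
G: 0.56×217 + 0.44×43 = 121.52 + 18.92 = 140.44 → 140
B: 0.56×125 + 0.44×157 = 70.00 + 69.08 = 139.08 → 139
= RGB(219, 140, 139)


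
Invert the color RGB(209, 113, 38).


Invert: (255-R, 255-G, 255-B)
R: 255-209 = 46
G: 255-113 = 142
B: 255-38 = 217
= RGB(46, 142, 217)


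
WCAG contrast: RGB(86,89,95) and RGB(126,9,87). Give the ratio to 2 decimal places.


Linearize each sRGB channel c=v/255: c/12.92 if c ≤ 0.04045 else ((c+0.055)/1.055)^2.4
L = 0.2126×R_lin + 0.7152×G_lin + 0.0722×B_lin
Color 1 (86,89,95):
  R=86: 86/255≈0.3373 > 0.04045 → ((0.3373+0.055)/1.055)^2.4 ≈ 0.09306
  G=89: 89/255≈0.3490 > 0.04045 → ((0.3490+0.055)/1.055)^2.4 ≈ 0.09990
  B=95: 95/255≈0.3725 > 0.04045 → ((0.3725+0.055)/1.055)^2.4 ≈ 0.11444
  L1 = 0.2126×0.09306 + 0.7152×0.09990 + 0.0722×0.11444 ≈ 0.09949
Color 2 (126,9,87):
  R=126: 126/255≈0.4941 > 0.04045 → ((0.4941+0.055)/1.055)^2.4 ≈ 0.20864
  G=9: 9/255≈0.0353 ≤ 0.04045 → 0.0353/12.92 ≈ 0.00273
  B=87: 87/255≈0.3412 > 0.04045 → ((0.3412+0.055)/1.055)^2.4 ≈ 0.09531
  L2 = 0.2126×0.20864 + 0.7152×0.00273 + 0.0722×0.09531 ≈ 0.05319
Lighter = 0.09949, Darker = 0.05319
Ratio = (L_lighter + 0.05) / (L_darker + 0.05)
Ratio = (0.09949 + 0.05) / (0.05319 + 0.05) = 0.14949 / 0.10319 ≈ 1.4487
Ratio ≈ 1.45:1


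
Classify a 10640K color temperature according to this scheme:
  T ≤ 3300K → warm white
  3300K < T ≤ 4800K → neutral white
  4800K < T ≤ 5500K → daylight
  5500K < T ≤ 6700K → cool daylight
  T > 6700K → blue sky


Temperature: 10640K
10640K > 6700K → blue sky
Classification: blue sky


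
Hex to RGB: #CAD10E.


CA → 202 (R)
D1 → 209 (G)
0E → 14 (B)
= RGB(202, 209, 14)


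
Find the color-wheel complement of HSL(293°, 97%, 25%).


Complement = opposite side of color wheel = hue + 180°
H' = (293 + 180) mod 360 = 113°
S and L unchanged.
= HSL(113°, 97%, 25%)


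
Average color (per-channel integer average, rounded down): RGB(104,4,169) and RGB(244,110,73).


Midpoint: each channel = ⌊(C₁+C₂)/2⌋
R: ⌊(104+244)/2⌋ = 174
G: ⌊(4+110)/2⌋ = 57
B: ⌊(169+73)/2⌋ = 121
= RGB(174, 57, 121)


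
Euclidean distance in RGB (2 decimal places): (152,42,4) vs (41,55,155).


d = √[(R₁-R₂)² + (G₁-G₂)² + (B₁-B₂)²]
d = √[(152-41)² + (42-55)² + (4-155)²]
d = √[12321 + 169 + 22801]
d = √35291
d ≈ 187.86


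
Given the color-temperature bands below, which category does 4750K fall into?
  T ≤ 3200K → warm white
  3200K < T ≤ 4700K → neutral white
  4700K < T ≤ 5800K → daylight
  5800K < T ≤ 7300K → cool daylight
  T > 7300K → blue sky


Temperature: 4750K
4700K < 4750K ≤ 5800K → daylight
Classification: daylight


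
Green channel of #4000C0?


Color: #4000C0
R = 40 = 64
G = 00 = 0
B = C0 = 192
Green = 0
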